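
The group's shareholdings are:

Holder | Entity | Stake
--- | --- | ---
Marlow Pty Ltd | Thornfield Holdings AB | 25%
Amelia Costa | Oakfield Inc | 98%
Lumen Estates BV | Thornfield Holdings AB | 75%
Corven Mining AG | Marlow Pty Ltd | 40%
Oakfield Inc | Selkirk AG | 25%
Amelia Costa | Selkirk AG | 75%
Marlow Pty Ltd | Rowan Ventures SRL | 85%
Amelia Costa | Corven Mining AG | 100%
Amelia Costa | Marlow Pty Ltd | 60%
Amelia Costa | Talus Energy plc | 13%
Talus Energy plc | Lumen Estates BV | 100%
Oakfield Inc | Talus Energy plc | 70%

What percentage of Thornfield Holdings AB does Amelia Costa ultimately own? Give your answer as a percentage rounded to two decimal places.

86.20%

Amelia reaches Thornfield along 4 paths.
Via Marlow: 60% × 25% = 15%.
Via Corven → Marlow: 100% × 40% × 25% = 10%.
Via Talus → Lumen: 13% × 100% × 75% = 9.75%.
Via Oakfield → Talus → Lumen: 98% × 70% × 100% × 75% = 51.45%.
Total: 15% + 10% + 9.75% + 51.45% = 86.2%.
Rounded: 86.20%.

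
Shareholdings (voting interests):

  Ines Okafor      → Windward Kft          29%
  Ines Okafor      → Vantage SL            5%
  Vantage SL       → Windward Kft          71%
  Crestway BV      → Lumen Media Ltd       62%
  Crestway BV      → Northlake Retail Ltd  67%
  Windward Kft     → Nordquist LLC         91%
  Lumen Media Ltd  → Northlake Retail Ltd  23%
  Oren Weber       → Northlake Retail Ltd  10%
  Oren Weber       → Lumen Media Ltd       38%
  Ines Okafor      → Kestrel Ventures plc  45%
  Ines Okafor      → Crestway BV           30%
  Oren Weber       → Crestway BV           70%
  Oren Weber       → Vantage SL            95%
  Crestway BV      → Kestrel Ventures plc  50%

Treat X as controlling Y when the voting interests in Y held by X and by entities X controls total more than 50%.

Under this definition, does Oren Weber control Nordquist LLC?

Oren holds 95% of Vantage, so Oren controls Vantage.
Vantage holds 71% of Windward, so Oren controls Windward.
Windward holds 91% of Nordquist, so Oren controls Nordquist.

Yes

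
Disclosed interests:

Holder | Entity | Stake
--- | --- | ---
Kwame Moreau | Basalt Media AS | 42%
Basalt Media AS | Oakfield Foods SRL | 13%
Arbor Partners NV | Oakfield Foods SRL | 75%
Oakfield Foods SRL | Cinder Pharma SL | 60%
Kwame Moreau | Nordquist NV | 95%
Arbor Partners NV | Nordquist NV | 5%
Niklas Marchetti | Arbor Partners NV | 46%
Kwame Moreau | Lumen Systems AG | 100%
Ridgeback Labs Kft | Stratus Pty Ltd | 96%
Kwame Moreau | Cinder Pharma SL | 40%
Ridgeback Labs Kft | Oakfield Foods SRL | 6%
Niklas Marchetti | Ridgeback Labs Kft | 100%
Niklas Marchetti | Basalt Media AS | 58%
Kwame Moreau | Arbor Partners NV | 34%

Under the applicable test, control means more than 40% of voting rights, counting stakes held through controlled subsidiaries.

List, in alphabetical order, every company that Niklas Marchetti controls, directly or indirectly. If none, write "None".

Arbor Partners NV, Basalt Media AS, Cinder Pharma SL, Oakfield Foods SRL, Ridgeback Labs Kft, Stratus Pty Ltd

Niklas holds 46% of Arbor, so Niklas controls Arbor.
Niklas holds 58% of Basalt, so Niklas controls Basalt.
Niklas holds 100% of Ridgeback, so Niklas controls Ridgeback.
Ridgeback holds 96% of Stratus, so Niklas controls Stratus.
Ridgeback and Arbor and Basalt together hold 6% + 75% + 13% = 94% of Oakfield, so Niklas controls Oakfield.
Oakfield holds 60% of Cinder, so Niklas controls Cinder.
No other company's threshold is met.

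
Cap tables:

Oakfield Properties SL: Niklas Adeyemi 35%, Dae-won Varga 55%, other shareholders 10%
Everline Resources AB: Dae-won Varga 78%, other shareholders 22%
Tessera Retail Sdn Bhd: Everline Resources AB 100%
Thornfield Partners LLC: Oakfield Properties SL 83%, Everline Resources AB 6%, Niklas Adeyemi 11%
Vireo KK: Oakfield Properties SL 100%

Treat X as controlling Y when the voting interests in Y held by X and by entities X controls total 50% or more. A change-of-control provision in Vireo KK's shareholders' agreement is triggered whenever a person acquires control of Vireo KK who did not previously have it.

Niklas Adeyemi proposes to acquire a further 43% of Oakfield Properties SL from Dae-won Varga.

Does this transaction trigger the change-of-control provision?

The purchase adds only to Niklas's holdings (Dae-won's stake shrinks), so Niklas is the only person who could newly come to control Vireo.
Niklas's largest direct stake is 35% in Oakfield, which does not meet the threshold, so Niklas controls no company.
Neither Niklas nor any entity Niklas controls holds any voting interest in Vireo.
So before the transaction, Niklas does not control Vireo.
After the purchase, Niklas's direct stake in Oakfield rises to 35% + 43% = 78%, and Dae-won's stake falls to 12%.
Niklas holds 78% of Oakfield, so Niklas controls Oakfield.
Oakfield holds 100% of Vireo, so Niklas controls Vireo.
Niklas did not control Vireo before and does after, so the clause is triggered.

Yes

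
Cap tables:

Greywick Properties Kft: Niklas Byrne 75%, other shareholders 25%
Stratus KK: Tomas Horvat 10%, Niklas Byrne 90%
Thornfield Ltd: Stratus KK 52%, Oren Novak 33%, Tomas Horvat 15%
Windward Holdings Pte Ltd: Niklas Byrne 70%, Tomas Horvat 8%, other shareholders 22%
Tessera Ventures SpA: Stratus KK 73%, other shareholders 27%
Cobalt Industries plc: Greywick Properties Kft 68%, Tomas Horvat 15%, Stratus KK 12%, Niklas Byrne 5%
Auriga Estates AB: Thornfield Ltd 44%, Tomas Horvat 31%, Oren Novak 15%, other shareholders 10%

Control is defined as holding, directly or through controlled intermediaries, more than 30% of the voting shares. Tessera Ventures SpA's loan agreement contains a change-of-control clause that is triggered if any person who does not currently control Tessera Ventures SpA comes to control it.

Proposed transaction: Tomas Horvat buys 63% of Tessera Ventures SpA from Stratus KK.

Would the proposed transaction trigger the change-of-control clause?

The purchase adds only to Tomas's holdings (Stratus's stake shrinks), so Tomas is the only person who could newly come to control Tessera.
Tomas holds 31% of Auriga, so Tomas controls Auriga.
Neither Tomas nor any entity Tomas controls holds any voting interest in Tessera.
So before the transaction, Tomas does not control Tessera.
After the purchase, Tomas holds 63% of Tessera directly, and Stratus's stake falls to 10%.
Tomas holds 63% of Tessera, so Tomas controls Tessera.
Tomas did not control Tessera before and does after, so the clause is triggered.

Yes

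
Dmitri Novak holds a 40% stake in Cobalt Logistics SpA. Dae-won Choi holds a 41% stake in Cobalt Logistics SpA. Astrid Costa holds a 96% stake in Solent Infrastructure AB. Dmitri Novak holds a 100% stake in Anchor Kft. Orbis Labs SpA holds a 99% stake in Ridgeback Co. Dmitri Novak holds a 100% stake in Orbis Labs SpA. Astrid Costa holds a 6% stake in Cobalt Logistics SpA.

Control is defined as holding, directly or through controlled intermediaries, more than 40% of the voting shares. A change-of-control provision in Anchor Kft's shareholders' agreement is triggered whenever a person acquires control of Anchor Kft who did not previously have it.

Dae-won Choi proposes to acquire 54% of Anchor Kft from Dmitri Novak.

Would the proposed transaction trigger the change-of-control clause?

The purchase adds only to Dae-won's holdings (Dmitri's stake shrinks), so Dae-won is the only person who could newly come to control Anchor.
Dae-won holds 41% of Cobalt, so Dae-won controls Cobalt.
Neither Dae-won nor any entity Dae-won controls holds any voting interest in Anchor.
So before the transaction, Dae-won does not control Anchor.
After the purchase, Dae-won holds 54% of Anchor directly, and Dmitri's stake falls to 46%.
Dae-won holds 54% of Anchor, so Dae-won controls Anchor.
Dae-won did not control Anchor before and does after, so the clause is triggered.

Yes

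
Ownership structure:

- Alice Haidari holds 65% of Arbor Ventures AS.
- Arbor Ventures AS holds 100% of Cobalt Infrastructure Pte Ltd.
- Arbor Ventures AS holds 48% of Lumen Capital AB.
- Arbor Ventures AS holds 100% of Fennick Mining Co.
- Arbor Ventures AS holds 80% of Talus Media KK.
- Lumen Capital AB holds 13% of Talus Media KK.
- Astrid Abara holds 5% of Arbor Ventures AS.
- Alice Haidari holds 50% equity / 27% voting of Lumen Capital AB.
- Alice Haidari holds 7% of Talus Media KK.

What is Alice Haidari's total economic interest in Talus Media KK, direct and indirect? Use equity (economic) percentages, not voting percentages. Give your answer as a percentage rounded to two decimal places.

69.56%

Alice reaches Talus along 4 paths.
Via Arbor → Lumen: 65% × 48% × 13% = 4.056%.
Via Lumen: 50% × 13% = 6.5%.
Via Arbor: 65% × 80% = 52%.
Direct stake: 7% = 7%.
Total: 4.056% + 6.5% + 52% + 7% = 69.556%.
Rounded: 69.56%.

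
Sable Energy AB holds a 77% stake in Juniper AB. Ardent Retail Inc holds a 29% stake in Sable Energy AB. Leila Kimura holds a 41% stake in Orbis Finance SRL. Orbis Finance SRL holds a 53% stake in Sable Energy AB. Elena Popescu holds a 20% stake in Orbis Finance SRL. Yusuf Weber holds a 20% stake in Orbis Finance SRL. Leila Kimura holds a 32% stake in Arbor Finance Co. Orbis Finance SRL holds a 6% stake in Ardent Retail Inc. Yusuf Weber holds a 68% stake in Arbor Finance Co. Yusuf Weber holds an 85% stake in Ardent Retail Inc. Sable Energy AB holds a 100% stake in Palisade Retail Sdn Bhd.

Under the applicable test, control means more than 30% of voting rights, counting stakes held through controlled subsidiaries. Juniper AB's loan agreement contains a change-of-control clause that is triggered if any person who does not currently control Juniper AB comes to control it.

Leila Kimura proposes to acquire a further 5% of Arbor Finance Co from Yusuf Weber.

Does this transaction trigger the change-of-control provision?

The purchase adds only to Leila's holdings (Yusuf's stake shrinks), so Leila is the only person who could newly come to control Juniper.
Leila holds 41% of Orbis, so Leila controls Orbis.
Orbis holds 53% of Sable, so Leila controls Sable.
Sable holds 77% of Juniper, so Leila controls Juniper.
So Leila already controls Juniper before the transaction.
After the purchase, Leila's direct stake in Arbor rises to 32% + 5% = 37%, and Yusuf's stake falls to 63%.
Leila controlled Juniper already, so this is not a new person acquiring control; every other person's position is unchanged or reduced.
No new person acquires control, so the clause is not triggered.

No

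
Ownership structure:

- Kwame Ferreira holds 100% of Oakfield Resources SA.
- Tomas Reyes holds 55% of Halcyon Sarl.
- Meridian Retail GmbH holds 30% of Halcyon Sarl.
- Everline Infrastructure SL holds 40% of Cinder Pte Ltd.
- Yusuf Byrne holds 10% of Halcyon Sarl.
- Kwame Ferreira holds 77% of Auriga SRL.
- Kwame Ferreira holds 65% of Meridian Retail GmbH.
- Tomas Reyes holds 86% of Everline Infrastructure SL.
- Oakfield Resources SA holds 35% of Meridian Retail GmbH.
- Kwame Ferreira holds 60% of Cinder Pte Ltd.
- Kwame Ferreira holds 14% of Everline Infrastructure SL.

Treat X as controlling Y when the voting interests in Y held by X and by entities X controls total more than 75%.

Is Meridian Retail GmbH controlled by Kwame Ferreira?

Yes

Kwame holds 100% of Oakfield, so Kwame controls Oakfield.
Oakfield and Kwame together hold 35% + 65% = 100% of Meridian, so Kwame controls Meridian.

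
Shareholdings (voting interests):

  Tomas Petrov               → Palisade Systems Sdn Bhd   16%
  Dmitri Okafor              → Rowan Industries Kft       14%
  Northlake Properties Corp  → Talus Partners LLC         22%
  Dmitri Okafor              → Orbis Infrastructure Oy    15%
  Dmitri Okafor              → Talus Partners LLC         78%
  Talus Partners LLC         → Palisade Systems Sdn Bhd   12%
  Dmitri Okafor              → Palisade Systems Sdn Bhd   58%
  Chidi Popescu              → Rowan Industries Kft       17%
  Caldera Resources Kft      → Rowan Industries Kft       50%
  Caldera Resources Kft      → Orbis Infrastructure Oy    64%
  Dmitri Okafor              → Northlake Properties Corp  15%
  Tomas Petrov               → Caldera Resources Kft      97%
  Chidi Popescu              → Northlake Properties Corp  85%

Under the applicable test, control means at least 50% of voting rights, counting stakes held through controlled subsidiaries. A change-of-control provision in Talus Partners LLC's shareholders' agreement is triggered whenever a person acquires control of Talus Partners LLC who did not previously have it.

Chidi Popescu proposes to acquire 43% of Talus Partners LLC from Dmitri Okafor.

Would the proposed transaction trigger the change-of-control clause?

The purchase adds only to Chidi's holdings (Dmitri's stake shrinks), so Chidi is the only person who could newly come to control Talus.
Chidi holds 85% of Northlake, so Chidi controls Northlake.
In Talus, Chidi's side holds only 22%, not ≥ 50%.
So before the transaction, Chidi does not control Talus.
After the purchase, Chidi holds 43% of Talus directly, and Dmitri's stake falls to 35%.
Northlake and Chidi together hold 22% + 43% = 65% of Talus, so Chidi controls Talus.
Chidi did not control Talus before and does after, so the clause is triggered.

Yes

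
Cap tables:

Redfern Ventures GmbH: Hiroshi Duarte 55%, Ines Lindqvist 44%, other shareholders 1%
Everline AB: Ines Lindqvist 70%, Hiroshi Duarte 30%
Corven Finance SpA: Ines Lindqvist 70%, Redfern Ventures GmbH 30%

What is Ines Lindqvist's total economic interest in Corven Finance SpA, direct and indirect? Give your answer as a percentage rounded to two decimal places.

83.20%

Ines reaches Corven along 2 paths.
Direct stake: 70% = 70%.
Via Redfern: 44% × 30% = 13.2%.
Total: 70% + 13.2% = 83.2%.
Rounded: 83.20%.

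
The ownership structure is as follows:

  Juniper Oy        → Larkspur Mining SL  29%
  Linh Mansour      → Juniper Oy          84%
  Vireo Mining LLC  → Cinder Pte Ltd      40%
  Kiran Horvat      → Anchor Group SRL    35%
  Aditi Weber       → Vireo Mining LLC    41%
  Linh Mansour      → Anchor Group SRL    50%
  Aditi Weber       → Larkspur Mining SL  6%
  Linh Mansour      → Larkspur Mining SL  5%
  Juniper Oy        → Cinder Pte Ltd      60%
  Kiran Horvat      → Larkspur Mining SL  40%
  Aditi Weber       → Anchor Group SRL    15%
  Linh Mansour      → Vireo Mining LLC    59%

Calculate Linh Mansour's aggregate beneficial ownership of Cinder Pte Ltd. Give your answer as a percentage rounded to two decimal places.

Linh reaches Cinder along 2 paths.
Via Juniper: 84% × 60% = 50.4%.
Via Vireo: 59% × 40% = 23.6%.
Total: 50.4% + 23.6% = 74%.
Rounded: 74.00%.

74.00%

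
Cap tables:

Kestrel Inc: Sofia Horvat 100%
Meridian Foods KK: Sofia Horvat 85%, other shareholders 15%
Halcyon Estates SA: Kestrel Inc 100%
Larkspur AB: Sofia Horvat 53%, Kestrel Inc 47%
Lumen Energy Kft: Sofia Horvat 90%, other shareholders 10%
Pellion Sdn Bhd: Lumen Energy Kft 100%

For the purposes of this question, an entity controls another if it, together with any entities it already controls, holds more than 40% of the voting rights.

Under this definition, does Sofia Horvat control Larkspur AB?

Sofia holds 100% of Kestrel, so Sofia controls Kestrel.
Sofia and Kestrel together hold 53% + 47% = 100% of Larkspur, so Sofia controls Larkspur.

Yes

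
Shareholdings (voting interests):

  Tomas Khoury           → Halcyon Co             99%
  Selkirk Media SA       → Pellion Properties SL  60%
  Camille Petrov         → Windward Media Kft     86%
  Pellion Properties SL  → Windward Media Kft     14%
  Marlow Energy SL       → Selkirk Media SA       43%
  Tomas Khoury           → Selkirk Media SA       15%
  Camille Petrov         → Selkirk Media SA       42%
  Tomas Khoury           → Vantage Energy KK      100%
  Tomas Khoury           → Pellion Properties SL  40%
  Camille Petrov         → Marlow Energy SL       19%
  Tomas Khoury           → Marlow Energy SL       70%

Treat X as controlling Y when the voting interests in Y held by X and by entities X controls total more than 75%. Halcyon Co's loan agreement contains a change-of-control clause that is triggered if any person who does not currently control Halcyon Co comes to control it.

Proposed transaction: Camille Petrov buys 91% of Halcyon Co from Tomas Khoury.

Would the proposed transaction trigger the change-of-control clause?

The purchase adds only to Camille's holdings (Tomas's stake shrinks), so Camille is the only person who could newly come to control Halcyon.
Camille holds 86% of Windward, so Camille controls Windward.
Neither Camille nor any entity Camille controls holds any voting interest in Halcyon.
So before the transaction, Camille does not control Halcyon.
After the purchase, Camille holds 91% of Halcyon directly, and Tomas's stake falls to 8%.
Camille holds 91% of Halcyon, so Camille controls Halcyon.
Camille did not control Halcyon before and does after, so the clause is triggered.

Yes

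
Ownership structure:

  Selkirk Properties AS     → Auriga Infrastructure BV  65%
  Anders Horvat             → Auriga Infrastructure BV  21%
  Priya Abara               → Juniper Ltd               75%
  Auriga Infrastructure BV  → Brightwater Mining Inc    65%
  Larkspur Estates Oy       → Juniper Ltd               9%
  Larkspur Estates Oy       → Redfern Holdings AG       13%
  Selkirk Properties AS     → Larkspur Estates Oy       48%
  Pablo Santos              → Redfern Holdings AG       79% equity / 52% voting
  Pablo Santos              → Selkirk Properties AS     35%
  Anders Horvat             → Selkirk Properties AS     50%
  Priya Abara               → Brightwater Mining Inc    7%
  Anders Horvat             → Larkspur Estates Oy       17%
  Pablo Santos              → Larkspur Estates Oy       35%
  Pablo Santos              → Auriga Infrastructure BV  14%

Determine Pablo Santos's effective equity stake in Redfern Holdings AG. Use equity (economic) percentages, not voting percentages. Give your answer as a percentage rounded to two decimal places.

85.73%

Pablo reaches Redfern along 3 paths.
Direct stake: 79% = 79%.
Via Selkirk → Larkspur: 35% × 48% × 13% = 2.184%.
Via Larkspur: 35% × 13% = 4.55%.
Total: 79% + 2.184% + 4.55% = 85.734%.
Rounded: 85.73%.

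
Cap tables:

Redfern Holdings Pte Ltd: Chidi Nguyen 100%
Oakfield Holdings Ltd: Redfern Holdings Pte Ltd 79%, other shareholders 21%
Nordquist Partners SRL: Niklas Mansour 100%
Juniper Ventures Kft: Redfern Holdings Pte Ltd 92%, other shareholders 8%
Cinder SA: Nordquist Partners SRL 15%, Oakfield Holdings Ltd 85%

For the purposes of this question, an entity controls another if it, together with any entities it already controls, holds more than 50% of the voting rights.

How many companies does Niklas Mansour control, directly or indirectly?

Niklas holds 100% of Nordquist, so Niklas controls Nordquist.
No other company's threshold is met.
Niklas controls 1 company.

1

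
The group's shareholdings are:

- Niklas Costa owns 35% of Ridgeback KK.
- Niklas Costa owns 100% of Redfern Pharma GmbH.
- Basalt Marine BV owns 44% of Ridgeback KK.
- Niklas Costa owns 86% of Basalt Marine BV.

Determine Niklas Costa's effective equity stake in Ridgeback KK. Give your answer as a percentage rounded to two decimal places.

Niklas reaches Ridgeback along 2 paths.
Via Basalt: 86% × 44% = 37.84%.
Direct stake: 35% = 35%.
Total: 37.84% + 35% = 72.84%.

72.84%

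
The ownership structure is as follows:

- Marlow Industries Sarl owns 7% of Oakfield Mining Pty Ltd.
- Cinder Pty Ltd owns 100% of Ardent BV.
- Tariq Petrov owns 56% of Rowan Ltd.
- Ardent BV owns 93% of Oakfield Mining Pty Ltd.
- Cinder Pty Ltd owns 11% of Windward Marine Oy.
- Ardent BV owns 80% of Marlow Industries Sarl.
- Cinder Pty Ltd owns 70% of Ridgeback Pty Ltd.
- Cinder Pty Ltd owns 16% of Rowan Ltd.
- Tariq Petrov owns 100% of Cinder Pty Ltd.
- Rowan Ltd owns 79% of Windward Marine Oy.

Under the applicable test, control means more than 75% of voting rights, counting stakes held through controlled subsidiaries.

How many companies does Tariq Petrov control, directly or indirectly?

Tariq holds 100% of Cinder, so Tariq controls Cinder.
Cinder holds 100% of Ardent, so Tariq controls Ardent.
Ardent holds 80% of Marlow, so Tariq controls Marlow.
Ardent and Marlow together hold 93% + 7% = 100% of Oakfield, so Tariq controls Oakfield.
No other company's threshold is met.
Tariq controls 4 companies.

4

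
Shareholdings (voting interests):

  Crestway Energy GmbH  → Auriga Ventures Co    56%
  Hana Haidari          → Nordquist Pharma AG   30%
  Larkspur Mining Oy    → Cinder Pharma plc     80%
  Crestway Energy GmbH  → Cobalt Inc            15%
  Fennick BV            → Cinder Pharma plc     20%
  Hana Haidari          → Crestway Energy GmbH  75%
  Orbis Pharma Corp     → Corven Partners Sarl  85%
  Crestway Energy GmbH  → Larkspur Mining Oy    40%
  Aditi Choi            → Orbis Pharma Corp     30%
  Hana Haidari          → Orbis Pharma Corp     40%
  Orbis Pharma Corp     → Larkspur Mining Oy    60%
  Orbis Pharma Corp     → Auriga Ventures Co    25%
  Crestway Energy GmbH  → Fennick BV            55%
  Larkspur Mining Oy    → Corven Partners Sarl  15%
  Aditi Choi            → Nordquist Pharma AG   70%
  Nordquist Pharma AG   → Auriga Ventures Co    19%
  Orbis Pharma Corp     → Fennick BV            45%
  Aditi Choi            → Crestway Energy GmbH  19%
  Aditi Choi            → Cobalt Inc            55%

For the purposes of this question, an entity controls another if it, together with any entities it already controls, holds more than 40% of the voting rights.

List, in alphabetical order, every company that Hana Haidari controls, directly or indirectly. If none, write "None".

Hana holds 75% of Crestway, so Hana controls Crestway.
Crestway holds 56% of Auriga, so Hana controls Auriga.
Crestway holds 55% of Fennick, so Hana controls Fennick.
No other company's threshold is met.

Auriga Ventures Co, Crestway Energy GmbH, Fennick BV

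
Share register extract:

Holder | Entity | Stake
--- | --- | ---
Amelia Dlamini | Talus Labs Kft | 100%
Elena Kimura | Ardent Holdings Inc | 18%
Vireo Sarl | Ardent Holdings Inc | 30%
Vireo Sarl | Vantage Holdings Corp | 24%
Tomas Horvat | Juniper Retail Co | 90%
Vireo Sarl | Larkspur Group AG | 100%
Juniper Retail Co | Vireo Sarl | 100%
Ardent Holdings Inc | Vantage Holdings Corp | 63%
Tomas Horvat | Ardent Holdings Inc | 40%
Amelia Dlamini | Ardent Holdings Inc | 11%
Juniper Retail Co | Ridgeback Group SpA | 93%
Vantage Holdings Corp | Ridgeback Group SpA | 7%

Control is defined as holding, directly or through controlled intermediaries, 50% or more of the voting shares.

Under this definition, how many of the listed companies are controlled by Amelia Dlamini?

1

Amelia holds 100% of Talus, so Amelia controls Talus.
No other company's threshold is met.
Amelia controls 1 company.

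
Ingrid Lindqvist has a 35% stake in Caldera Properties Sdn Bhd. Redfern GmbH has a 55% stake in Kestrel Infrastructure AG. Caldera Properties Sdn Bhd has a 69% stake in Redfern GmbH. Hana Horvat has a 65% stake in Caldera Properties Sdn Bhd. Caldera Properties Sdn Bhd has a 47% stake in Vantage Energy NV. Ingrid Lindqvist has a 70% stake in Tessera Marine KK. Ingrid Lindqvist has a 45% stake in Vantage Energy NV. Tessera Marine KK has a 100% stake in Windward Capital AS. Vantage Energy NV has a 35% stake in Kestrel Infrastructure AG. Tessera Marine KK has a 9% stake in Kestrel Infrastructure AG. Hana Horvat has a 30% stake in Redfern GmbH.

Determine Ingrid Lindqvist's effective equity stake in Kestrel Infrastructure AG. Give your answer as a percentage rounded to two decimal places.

Ingrid reaches Kestrel along 4 paths.
Via Tessera: 70% × 9% = 6.3%.
Via Caldera → Redfern: 35% × 69% × 55% = 13.2825%.
Via Caldera → Vantage: 35% × 47% × 35% = 5.7575%.
Via Vantage: 45% × 35% = 15.75%.
Total: 6.3% + 13.2825% + 5.7575% + 15.75% = 41.09%.

41.09%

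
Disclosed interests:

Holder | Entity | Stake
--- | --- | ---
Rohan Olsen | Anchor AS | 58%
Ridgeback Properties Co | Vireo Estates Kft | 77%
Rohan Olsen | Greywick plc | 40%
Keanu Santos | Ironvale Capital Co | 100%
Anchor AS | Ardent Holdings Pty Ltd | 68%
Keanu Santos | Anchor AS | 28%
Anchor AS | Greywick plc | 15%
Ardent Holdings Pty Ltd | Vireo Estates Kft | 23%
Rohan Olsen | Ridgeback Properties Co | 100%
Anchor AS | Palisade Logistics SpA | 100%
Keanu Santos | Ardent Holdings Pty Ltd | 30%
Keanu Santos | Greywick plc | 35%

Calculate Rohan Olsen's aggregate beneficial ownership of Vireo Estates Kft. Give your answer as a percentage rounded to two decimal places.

Rohan reaches Vireo along 2 paths.
Via Anchor → Ardent: 58% × 68% × 23% = 9.0712%.
Via Ridgeback: 100% × 77% = 77%.
Total: 9.0712% + 77% = 86.0712%.
Rounded: 86.07%.

86.07%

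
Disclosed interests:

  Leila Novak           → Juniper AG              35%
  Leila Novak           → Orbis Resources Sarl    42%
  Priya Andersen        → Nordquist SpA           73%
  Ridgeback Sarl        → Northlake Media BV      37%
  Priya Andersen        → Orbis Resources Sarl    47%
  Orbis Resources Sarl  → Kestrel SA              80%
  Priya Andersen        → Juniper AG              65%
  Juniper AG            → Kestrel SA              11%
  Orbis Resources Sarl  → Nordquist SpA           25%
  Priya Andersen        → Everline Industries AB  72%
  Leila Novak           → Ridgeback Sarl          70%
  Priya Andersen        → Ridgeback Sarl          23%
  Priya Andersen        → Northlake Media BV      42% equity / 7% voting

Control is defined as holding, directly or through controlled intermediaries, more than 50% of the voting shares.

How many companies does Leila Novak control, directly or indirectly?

Leila holds 70% of Ridgeback, so Leila controls Ridgeback.
No other company's threshold is met.
Leila controls 1 company.

1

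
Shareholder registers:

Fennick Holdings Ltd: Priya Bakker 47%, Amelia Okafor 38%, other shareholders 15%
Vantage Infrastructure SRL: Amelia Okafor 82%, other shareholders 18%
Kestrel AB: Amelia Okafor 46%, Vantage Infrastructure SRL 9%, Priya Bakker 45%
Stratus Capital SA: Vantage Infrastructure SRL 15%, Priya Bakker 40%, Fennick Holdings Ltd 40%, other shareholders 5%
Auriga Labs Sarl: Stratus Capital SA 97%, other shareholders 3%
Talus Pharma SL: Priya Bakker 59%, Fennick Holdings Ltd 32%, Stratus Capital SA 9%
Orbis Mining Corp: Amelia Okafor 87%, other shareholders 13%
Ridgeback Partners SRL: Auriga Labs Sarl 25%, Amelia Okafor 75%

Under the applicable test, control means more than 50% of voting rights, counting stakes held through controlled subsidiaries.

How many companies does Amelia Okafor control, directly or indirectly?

4

Amelia holds 82% of Vantage, so Amelia controls Vantage.
Amelia and Vantage together hold 46% + 9% = 55% of Kestrel, so Amelia controls Kestrel.
Amelia holds 87% of Orbis, so Amelia controls Orbis.
Amelia holds 75% of Ridgeback, so Amelia controls Ridgeback.
No other company's threshold is met.
Amelia controls 4 companies.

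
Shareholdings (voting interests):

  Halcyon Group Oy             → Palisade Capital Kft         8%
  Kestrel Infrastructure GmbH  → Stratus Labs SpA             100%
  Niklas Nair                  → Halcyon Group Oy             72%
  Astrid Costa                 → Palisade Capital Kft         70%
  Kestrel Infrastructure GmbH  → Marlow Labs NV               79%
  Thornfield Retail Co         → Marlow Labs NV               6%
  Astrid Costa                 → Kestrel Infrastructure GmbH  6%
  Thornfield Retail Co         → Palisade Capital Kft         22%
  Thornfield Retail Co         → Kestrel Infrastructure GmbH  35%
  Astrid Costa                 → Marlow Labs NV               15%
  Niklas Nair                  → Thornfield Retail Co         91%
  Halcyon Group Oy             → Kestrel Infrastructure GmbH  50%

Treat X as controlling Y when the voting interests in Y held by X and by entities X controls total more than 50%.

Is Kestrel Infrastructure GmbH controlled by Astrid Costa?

Astrid holds 70% of Palisade, so Astrid controls Palisade.
In Kestrel, Astrid's side holds only 6%, not > 50%.
So Astrid does not control Kestrel.

No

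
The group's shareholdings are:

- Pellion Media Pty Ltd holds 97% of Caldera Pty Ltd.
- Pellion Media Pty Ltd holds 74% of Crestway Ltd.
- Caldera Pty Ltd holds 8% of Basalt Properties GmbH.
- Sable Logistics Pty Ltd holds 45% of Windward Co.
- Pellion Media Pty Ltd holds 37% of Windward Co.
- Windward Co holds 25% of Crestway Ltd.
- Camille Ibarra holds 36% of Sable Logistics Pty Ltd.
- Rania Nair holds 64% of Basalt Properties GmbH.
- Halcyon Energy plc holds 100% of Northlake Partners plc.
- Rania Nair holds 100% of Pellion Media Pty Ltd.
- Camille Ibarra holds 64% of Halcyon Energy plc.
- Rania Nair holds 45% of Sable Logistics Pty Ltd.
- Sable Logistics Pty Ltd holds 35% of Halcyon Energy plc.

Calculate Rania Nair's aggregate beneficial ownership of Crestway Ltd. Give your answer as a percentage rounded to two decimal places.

Rania reaches Crestway along 3 paths.
Via Pellion: 100% × 74% = 74%.
Via Pellion → Windward: 100% × 37% × 25% = 9.25%.
Via Sable → Windward: 45% × 45% × 25% = 5.0625%.
Total: 74% + 9.25% + 5.0625% = 88.3125%.
Rounded: 88.31%.

88.31%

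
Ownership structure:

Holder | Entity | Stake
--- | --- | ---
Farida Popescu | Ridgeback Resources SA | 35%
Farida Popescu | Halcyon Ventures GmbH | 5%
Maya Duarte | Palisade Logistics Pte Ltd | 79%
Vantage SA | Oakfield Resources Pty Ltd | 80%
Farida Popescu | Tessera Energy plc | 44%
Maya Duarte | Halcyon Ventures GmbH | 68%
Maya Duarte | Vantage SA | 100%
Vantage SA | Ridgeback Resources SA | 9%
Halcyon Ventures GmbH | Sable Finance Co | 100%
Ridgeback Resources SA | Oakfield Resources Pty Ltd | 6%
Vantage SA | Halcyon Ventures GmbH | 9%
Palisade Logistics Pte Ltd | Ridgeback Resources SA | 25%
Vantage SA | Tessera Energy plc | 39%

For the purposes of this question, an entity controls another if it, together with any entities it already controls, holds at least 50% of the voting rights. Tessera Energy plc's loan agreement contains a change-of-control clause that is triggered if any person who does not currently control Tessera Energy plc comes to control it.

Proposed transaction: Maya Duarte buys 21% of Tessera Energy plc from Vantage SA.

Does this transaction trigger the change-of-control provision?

The purchase adds only to Maya's holdings (Vantage's stake shrinks), so Maya is the only person who could newly come to control Tessera.
Maya holds 100% of Vantage, so Maya controls Vantage.
Vantage and Maya together hold 9% + 68% = 77% of Halcyon, so Maya controls Halcyon.
Maya holds 79% of Palisade, so Maya controls Palisade.
Vantage holds 80% of Oakfield, so Maya controls Oakfield.
Halcyon holds 100% of Sable, so Maya controls Sable.
In Tessera, Maya's side holds only 39%, not ≥ 50%.
So before the transaction, Maya does not control Tessera.
After the purchase, Maya holds 21% of Tessera directly, and Vantage's stake falls to 18%.
After the transaction, Maya's side holds 18% + 21% = 39% of Tessera, not ≥ 50%, so Maya still does not control Tessera.
No new person acquires control, so the clause is not triggered.

No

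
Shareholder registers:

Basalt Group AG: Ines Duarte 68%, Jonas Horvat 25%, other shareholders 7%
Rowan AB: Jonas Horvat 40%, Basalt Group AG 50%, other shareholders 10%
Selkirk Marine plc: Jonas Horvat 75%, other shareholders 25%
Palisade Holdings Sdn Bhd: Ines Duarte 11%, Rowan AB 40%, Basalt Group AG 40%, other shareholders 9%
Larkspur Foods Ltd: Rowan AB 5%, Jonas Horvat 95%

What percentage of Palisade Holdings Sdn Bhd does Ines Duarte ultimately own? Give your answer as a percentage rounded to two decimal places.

Ines reaches Palisade along 3 paths.
Direct stake: 11% = 11%.
Via Basalt → Rowan: 68% × 50% × 40% = 13.6%.
Via Basalt: 68% × 40% = 27.2%.
Total: 11% + 13.6% + 27.2% = 51.8%.
Rounded: 51.80%.

51.80%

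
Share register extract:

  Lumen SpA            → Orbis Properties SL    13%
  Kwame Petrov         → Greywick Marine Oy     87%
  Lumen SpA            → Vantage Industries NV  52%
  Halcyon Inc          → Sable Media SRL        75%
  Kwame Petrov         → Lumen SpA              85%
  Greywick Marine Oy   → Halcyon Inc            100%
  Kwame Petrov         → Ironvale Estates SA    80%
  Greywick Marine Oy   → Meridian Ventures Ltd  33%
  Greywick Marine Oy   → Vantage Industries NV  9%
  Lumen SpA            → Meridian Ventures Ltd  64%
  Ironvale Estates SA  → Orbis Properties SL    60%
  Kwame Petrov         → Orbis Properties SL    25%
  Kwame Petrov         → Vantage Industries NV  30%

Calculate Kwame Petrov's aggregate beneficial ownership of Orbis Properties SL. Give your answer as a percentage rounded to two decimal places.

Kwame reaches Orbis along 3 paths.
Via Ironvale: 80% × 60% = 48%.
Direct stake: 25% = 25%.
Via Lumen: 85% × 13% = 11.05%.
Total: 48% + 25% + 11.05% = 84.05%.

84.05%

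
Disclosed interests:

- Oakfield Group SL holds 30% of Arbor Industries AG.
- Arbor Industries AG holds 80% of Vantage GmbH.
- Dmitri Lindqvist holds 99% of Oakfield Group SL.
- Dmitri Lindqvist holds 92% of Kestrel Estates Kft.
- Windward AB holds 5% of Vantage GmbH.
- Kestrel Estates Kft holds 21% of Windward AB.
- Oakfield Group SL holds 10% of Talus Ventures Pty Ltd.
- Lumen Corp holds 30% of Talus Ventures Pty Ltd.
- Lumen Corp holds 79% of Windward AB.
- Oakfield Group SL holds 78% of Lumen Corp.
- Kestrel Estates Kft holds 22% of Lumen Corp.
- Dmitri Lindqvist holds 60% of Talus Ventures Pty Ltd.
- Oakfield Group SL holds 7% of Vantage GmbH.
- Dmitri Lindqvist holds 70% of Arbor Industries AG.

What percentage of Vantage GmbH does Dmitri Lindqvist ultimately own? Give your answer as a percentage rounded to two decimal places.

91.51%

Dmitri reaches Vantage along 6 paths.
Via Oakfield: 99% × 7% = 6.93%.
Via Kestrel → Windward: 92% × 21% × 5% = 0.966%.
Via Kestrel → Lumen → Windward: 92% × 22% × 79% × 5% = 0.79948%.
Via Oakfield → Lumen → Windward: 99% × 78% × 79% × 5% = 3.05019%.
Via Arbor: 70% × 80% = 56%.
Via Oakfield → Arbor: 99% × 30% × 80% = 23.76%.
Total: 6.93% + 0.966% + 0.79948% + 3.05019% + 56% + 23.76% = 91.50567%.
Rounded: 91.51%.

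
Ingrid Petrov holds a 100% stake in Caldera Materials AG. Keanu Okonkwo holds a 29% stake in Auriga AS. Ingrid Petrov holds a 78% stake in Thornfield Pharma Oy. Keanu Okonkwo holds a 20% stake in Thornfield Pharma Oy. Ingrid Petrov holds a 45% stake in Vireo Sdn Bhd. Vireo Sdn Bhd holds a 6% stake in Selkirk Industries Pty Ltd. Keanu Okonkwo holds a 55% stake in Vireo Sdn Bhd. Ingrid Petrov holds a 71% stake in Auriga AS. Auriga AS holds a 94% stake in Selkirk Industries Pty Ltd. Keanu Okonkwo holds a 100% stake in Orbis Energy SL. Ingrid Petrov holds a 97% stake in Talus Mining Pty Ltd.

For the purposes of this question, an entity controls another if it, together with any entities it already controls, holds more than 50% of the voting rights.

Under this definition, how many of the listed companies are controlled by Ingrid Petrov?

Ingrid holds 71% of Auriga, so Ingrid controls Auriga.
Auriga holds 94% of Selkirk, so Ingrid controls Selkirk.
Ingrid holds 100% of Caldera, so Ingrid controls Caldera.
Ingrid holds 78% of Thornfield, so Ingrid controls Thornfield.
Ingrid holds 97% of Talus, so Ingrid controls Talus.
No other company's threshold is met.
Ingrid controls 5 companies.

5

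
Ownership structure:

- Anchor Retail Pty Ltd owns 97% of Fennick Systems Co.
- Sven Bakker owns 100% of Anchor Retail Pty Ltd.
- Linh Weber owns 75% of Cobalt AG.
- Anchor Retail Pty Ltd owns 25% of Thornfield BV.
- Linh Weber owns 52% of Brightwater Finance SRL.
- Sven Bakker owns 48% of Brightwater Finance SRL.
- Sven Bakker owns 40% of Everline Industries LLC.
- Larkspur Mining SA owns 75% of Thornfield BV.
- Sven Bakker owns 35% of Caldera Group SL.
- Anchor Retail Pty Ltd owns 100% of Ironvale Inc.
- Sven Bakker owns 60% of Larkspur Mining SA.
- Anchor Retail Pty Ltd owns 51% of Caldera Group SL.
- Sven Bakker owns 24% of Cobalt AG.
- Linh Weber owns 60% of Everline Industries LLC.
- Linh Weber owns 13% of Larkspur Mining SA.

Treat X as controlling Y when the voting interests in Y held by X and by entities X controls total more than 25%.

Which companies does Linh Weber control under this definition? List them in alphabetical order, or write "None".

Brightwater Finance SRL, Cobalt AG, Everline Industries LLC

Linh holds 75% of Cobalt, so Linh controls Cobalt.
Linh holds 60% of Everline, so Linh controls Everline.
Linh holds 52% of Brightwater, so Linh controls Brightwater.
No other company's threshold is met.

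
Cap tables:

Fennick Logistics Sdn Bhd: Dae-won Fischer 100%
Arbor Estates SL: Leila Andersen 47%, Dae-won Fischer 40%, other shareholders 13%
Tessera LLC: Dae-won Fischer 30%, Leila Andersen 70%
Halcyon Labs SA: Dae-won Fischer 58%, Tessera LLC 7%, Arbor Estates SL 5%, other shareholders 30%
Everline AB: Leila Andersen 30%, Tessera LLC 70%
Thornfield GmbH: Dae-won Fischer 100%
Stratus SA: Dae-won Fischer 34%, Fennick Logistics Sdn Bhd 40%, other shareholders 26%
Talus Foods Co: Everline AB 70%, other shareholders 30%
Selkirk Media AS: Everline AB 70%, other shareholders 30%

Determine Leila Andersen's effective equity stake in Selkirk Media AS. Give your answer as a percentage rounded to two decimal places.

55.30%

Leila reaches Selkirk along 2 paths.
Via Everline: 30% × 70% = 21%.
Via Tessera → Everline: 70% × 70% × 70% = 34.3%.
Total: 21% + 34.3% = 55.3%.
Rounded: 55.30%.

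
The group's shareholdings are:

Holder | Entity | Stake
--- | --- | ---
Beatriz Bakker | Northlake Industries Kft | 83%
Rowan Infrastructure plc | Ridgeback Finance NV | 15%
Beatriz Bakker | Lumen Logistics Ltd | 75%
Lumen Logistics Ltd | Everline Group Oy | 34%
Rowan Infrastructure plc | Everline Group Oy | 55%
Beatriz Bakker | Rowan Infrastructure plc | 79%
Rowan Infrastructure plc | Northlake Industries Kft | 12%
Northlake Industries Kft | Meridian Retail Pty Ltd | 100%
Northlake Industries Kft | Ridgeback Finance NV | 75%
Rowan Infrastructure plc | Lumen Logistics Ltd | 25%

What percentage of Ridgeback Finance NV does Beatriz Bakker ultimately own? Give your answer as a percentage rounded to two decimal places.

Beatriz reaches Ridgeback along 3 paths.
Via Rowan: 79% × 15% = 11.85%.
Via Rowan → Northlake: 79% × 12% × 75% = 7.11%.
Via Northlake: 83% × 75% = 62.25%.
Total: 11.85% + 7.11% + 62.25% = 81.21%.

81.21%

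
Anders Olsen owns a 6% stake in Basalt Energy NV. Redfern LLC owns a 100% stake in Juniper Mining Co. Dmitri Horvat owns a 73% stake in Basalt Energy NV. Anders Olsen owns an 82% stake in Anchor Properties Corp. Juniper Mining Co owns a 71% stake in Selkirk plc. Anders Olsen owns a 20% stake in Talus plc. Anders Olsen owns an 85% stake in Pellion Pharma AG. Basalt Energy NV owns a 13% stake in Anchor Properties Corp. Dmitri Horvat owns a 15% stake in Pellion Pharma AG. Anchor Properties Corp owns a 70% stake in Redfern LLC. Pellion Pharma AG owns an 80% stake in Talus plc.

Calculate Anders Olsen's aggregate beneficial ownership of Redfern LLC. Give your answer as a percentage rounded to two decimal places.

Anders reaches Redfern along 2 paths.
Via Anchor: 82% × 70% = 57.4%.
Via Basalt → Anchor: 6% × 13% × 70% = 0.546%.
Total: 57.4% + 0.546% = 57.946%.
Rounded: 57.95%.

57.95%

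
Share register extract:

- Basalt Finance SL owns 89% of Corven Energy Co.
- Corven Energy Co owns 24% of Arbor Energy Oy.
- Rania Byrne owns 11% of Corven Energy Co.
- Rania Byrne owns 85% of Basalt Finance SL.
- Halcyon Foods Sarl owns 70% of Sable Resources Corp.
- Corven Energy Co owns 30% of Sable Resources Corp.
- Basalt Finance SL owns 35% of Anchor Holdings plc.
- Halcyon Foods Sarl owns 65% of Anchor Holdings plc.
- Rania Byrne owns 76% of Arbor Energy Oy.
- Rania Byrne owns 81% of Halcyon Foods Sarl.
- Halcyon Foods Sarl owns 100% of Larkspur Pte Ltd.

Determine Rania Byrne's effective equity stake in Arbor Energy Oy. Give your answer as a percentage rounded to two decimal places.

96.80%

Rania reaches Arbor along 3 paths.
Via Basalt → Corven: 85% × 89% × 24% = 18.156%.
Via Corven: 11% × 24% = 2.64%.
Direct stake: 76% = 76%.
Total: 18.156% + 2.64% + 76% = 96.796%.
Rounded: 96.80%.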